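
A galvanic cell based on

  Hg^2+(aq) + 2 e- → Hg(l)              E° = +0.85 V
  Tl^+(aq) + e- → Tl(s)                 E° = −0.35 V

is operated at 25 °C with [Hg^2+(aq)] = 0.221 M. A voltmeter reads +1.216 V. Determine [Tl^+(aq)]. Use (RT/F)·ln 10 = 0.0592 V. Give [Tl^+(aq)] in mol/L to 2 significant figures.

0.25 M

The Hg²⁺/Hg couple has the larger reduction potential, so it is the cathode: E°cell = +0.85 − (−0.35) = +1.20 V and n = 2.
Since E = E° − (0.0592/n)·log Q, log Q = n(E° − E)/0.0592 = −0.541.
The balanced reaction is Hg^2+(aq) + 2 Tl(s) → Hg(l) + 2 Tl^+(aq), so Q = [Tl^+(aq)]^2 / [Hg^2+(aq)].
Substituting the known concentrations and solving, log [Tl^+(aq)] = −0.598 and [Tl^+(aq)] = 0.25 M.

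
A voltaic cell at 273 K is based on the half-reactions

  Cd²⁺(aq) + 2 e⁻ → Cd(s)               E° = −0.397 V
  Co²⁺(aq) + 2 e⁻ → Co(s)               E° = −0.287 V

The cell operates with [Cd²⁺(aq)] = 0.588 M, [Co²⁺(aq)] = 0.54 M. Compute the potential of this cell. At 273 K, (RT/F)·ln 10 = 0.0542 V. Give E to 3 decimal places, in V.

+0.109 V

Co²⁺/Co is reduced (cathode, E° = −0.287 V) and Cd²⁺/Cd is oxidized (anode).
The standard potential is −0.287 − (−0.397) = +0.110 V and the balanced reaction transfers n = 2 electrons.
For the overall reaction Co²⁺(aq) + Cd(s) → Co(s) + Cd²⁺(aq), Q = [Cd²⁺(aq)] / [Co²⁺(aq)] = 1.09, giving log Q = 0.037.
E = E° − (0.0542/n)·log Q = +0.110 − (0.0542/2)(0.037) = +0.109 V.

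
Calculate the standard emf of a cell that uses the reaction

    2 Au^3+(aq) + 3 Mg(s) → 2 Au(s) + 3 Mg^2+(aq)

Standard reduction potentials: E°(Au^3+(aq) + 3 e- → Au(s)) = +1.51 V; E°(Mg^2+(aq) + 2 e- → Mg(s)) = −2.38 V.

+3.89 V

Au^3+(aq) gains electrons, so the Au³⁺/Au couple is the cathode; the Mg²⁺/Mg couple is the anode.
E°cell = E°(cathode) − E°(anode) = +1.51 − (−2.38) = +3.89 V.
The positive value indicates the reaction is spontaneous as written.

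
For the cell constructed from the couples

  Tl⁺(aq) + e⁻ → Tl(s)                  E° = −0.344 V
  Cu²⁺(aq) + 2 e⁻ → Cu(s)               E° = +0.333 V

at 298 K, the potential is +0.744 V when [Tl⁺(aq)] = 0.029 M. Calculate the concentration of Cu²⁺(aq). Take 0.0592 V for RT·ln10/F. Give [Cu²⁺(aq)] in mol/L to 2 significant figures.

0.15 M

The Cu²⁺/Cu couple has the larger reduction potential, so it is the cathode: E°cell = +0.333 − (−0.344) = +0.677 V and n = 2.
Rearranging E = E° − (0.0592/n)·log Q gives log Q = 2(+0.677 − (+0.744))/0.0592 = −2.264.
For Cu²⁺(aq) + 2 Tl(s) → Cu(s) + 2 Tl⁺(aq), the reaction quotient is Q = [Tl⁺(aq)]^2 / [Cu²⁺(aq)].
Substituting the known concentrations and solving, log [Cu²⁺(aq)] = −0.811 and [Cu²⁺(aq)] = 0.15 M.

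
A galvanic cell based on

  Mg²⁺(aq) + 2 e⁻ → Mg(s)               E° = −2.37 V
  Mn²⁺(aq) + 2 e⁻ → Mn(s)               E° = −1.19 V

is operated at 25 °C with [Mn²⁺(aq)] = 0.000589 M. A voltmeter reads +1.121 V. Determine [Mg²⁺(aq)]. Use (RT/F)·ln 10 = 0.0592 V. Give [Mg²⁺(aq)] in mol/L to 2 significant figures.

With Mn²⁺/Mn at the cathode and Mg²⁺/Mg at the anode, E°cell = −1.19 − (−2.37) = +1.18 V (n = 2).
Since E = E° − (0.0592/n)·log Q, log Q = n(E° − E)/0.0592 = 1.993.
Balancing electrons gives Mn²⁺(aq) + Mg(s) → Mn(s) + Mg²⁺(aq); thus Q = [Mg²⁺(aq)] / [Mn²⁺(aq)].
Substituting the known concentrations and solving, log [Mg²⁺(aq)] = −1.237 and [Mg²⁺(aq)] = 0.058 M.

0.058 M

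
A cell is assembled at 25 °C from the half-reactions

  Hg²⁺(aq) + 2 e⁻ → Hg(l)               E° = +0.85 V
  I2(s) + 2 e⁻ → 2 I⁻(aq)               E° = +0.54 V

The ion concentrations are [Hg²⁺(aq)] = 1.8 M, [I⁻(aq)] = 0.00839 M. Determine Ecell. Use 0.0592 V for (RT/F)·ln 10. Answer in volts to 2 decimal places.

+0.19 V

Since E°(Hg²⁺/Hg) > E°(I₂/I⁻), Hg²⁺/Hg serves as the cathode.
E°cell = E°cat − E°an = +0.85 − (+0.54) = +0.31 V; n = 2.
Balancing gives Hg²⁺(aq) + 2 I⁻(aq) → Hg(l) + I2(s); hence Q = 1 / ([Hg²⁺(aq)]·[I⁻(aq)]^2) = 7.89×10^3 (log Q = 3.897).
By the Nernst equation, E = +0.31 − (0.0592/2)·(3.897) = +0.19 V.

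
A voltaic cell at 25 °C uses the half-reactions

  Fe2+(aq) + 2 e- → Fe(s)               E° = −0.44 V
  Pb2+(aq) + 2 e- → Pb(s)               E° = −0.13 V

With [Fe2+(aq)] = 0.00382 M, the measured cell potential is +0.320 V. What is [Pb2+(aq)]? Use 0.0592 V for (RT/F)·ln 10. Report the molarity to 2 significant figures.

0.0083 M

Pb²⁺/Pb is the cathode (higher E°); E°cell = −0.13 − (−0.44) = +0.31 V with n = 2.
From the Nernst equation, log Q = n(E° − E)/0.0592 = 2·(+0.31 − (+0.320))/0.0592 = −0.338.
Balancing electrons gives Pb2+(aq) + Fe(s) → Pb(s) + Fe2+(aq); thus Q = [Fe2+(aq)] / [Pb2+(aq)].
Substituting the known concentrations and solving, log [Pb2+(aq)] = −2.080 and [Pb2+(aq)] = 0.0083 M.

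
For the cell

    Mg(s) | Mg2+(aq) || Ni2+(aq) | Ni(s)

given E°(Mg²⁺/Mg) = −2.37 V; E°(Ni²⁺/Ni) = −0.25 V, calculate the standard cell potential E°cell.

+2.12 V

By convention the left-hand electrode in cell notation is the anode (oxidation) and the right-hand electrode is the cathode (reduction).
E°cell = E°(right) − E°(left) = −0.25 − (−2.37) = +2.12 V.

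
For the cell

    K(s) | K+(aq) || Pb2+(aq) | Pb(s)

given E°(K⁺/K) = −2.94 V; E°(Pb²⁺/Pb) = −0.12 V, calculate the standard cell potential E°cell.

+2.82 V

By convention the left-hand electrode in cell notation is the anode (oxidation) and the right-hand electrode is the cathode (reduction).
E°cell = E°(right) − E°(left) = −0.12 − (−2.94) = +2.82 V.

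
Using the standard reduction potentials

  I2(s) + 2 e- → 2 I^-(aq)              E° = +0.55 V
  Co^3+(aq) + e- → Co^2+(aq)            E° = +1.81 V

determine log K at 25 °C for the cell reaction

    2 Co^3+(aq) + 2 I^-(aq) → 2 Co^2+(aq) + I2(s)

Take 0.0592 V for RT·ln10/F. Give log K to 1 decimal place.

log K = 42.6

The Co³⁺/Co²⁺ couple is reduced (cathode); E°cell = +1.81 − (+0.55) = +1.26 V with n = 2.
At equilibrium E = 0, so log K = nE°cell / 0.0592 = (2)(+1.26) / 0.0592 = 42.6.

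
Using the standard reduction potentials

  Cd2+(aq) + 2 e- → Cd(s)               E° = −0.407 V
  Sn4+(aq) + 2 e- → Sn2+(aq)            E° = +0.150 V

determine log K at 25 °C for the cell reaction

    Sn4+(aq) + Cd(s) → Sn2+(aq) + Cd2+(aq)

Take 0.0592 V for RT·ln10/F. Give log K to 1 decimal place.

log K = 18.8

The Sn⁴⁺/Sn²⁺ couple is reduced (cathode); E°cell = +0.150 − (−0.407) = +0.557 V with n = 2.
At equilibrium E = 0, so log K = nE°cell / 0.0592 = (2)(+0.557) / 0.0592 = 18.8.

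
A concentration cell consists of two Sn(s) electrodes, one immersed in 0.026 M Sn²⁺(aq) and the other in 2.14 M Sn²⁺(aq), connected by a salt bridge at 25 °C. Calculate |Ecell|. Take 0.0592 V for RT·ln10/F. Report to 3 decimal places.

For a concentration cell E°cell = 0, since both electrodes use the same couple.
The compartment with the higher Sn²⁺(aq) concentration (2.14 M) acts as the cathode; ions are reduced there and produced at the dilute (0.026 M) anode.
With n = 2, Ecell = −(0.0592/2)·log([dilute]/[conc]) = −(0.0592/2)·log(0.026/2.14) = +0.057 V.

0.057 V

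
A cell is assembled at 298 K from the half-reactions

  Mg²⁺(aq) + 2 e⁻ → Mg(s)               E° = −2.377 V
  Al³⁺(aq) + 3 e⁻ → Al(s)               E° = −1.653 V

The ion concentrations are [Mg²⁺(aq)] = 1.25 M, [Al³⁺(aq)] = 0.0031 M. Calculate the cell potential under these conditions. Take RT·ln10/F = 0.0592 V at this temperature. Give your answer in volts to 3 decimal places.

The Al³⁺/Al couple has the more positive E°, so it is the cathode; Mg²⁺/Mg is the anode.
E°cell = E°cat − E°an = −1.653 − (−2.377) = +0.724 V; n = 6.
For the overall reaction 2 Al³⁺(aq) + 3 Mg(s) → 2 Al(s) + 3 Mg²⁺(aq), Q = [Mg²⁺(aq)]^3 / [Al³⁺(aq)]^2 = 2.03×10^5, giving log Q = 5.308.
By the Nernst equation, E = +0.724 − (0.0592/6)·(5.308) = +0.672 V.

+0.672 V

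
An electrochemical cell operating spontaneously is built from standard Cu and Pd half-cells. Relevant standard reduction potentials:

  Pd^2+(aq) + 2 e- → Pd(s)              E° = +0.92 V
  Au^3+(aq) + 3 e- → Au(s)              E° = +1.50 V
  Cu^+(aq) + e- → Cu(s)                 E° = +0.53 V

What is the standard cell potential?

Of the two couples in this cell, the one with the more positive reduction potential is reduced at the cathode: here that is Pd²⁺/Pd (+0.92 V); Cu⁺/Cu (+0.53 V) is the anode.
E°cell = E°(cathode) − E°(anode) = +0.92 − (+0.53) = +0.39 V.

+0.39 V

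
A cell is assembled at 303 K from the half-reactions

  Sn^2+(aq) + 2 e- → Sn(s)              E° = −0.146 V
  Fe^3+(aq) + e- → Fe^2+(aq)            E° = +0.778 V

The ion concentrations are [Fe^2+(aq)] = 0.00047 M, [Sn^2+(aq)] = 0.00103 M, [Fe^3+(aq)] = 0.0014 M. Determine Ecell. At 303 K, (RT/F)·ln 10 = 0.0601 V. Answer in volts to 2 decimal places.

Since E°(Fe³⁺/Fe²⁺) > E°(Sn²⁺/Sn), Fe³⁺/Fe²⁺ serves as the cathode.
E°cell = E°cat − E°an = +0.778 − (−0.146) = +0.924 V; n = 2.
Balancing gives 2 Fe^3+(aq) + Sn(s) → 2 Fe^2+(aq) + Sn^2+(aq); hence Q = ([Fe^2+(aq)]^2·[Sn^2+(aq)]) / [Fe^3+(aq)]^2 = 0.000116 (log Q = −3.935).
By the Nernst equation, E = +0.924 − (0.0601/2)·(−3.935) = +1.04 V.

+1.04 V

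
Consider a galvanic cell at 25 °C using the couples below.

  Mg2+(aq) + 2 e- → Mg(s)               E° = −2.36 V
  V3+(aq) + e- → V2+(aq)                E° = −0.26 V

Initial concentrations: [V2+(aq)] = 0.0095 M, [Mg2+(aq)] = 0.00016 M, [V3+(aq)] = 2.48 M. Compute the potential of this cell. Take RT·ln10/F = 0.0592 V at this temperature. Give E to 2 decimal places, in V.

The V³⁺/V²⁺ couple has the more positive E°, so it is the cathode; Mg²⁺/Mg is the anode.
The standard potential is −0.26 − (−2.36) = +2.10 V and the balanced reaction transfers n = 2 electrons.
Balancing gives 2 V3+(aq) + Mg(s) → 2 V2+(aq) + Mg2+(aq); hence Q = ([V2+(aq)]^2·[Mg2+(aq)]) / [V3+(aq)]^2 = 2.35×10^−9 (log Q = −8.629).
By the Nernst equation, E = +2.10 − (0.0592/2)·(−8.629) = +2.36 V.

+2.36 V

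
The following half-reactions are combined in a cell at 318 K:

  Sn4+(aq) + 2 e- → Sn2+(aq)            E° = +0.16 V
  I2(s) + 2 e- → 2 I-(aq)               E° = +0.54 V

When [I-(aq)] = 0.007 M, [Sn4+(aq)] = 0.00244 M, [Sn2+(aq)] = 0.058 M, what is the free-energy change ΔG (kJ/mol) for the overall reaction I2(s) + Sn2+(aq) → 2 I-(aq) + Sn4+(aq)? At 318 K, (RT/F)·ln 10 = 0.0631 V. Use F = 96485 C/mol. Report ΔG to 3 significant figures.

−108 kJ/mol

The standard cell potential is +0.54 − (+0.16) = +0.38 V, with n = 2 electrons in the balanced equation.
Q = ([I-(aq)]^2·[Sn4+(aq)]) / [Sn2+(aq)] = 2.06×10^−6, so log Q = −5.686 and E = +0.38 − (0.0631/2)(−5.686) = +0.5594 V.
Finally ΔG = −nFE = −(2)(96485 C/mol)(+0.5594 V) = −108 kJ/mol.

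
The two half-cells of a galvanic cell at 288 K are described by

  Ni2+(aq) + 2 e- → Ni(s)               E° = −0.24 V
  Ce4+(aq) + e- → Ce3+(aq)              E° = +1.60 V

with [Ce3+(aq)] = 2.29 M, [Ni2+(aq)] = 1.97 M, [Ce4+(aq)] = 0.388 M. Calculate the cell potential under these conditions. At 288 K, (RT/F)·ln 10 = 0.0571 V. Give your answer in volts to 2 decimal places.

The Ce⁴⁺/Ce³⁺ couple has the more positive E°, so it is the cathode; Ni²⁺/Ni is the anode.
The standard potential is +1.60 − (−0.24) = +1.84 V and the balanced reaction transfers n = 2 electrons.
Balancing gives 2 Ce4+(aq) + Ni(s) → 2 Ce3+(aq) + Ni2+(aq); hence Q = ([Ce3+(aq)]^2·[Ni2+(aq)]) / [Ce4+(aq)]^2 = 68.6 (log Q = 1.836).
E = E° − (0.0571/n)·log Q = +1.84 − (0.0571/2)(1.836) = +1.79 V.

+1.79 V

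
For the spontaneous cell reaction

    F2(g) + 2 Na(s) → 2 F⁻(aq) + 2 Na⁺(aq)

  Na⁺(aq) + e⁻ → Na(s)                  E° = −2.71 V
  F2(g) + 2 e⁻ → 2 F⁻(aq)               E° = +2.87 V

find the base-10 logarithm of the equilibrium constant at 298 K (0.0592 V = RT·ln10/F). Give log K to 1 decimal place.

The F₂/F⁻ couple is reduced (cathode); E°cell = +2.87 − (−2.71) = +5.58 V with n = 2.
At equilibrium E = 0, so log K = nE°cell / 0.0592 = (2)(+5.58) / 0.0592 = 188.5.

log K = 188.5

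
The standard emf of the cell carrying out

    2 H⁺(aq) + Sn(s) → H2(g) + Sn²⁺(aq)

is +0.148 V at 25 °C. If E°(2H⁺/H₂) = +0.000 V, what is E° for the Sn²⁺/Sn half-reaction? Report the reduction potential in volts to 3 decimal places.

In the reaction as written the 2H⁺/H₂ couple is reduced (cathode) and Sn²⁺/Sn is oxidized (anode), so E°cell = E°(2H⁺/H₂) − E°(Sn²⁺/Sn).
E°(Sn²⁺/Sn) = E°(cathode) − E°cell = +0.000 − (+0.148) = −0.148 V.

−0.148 V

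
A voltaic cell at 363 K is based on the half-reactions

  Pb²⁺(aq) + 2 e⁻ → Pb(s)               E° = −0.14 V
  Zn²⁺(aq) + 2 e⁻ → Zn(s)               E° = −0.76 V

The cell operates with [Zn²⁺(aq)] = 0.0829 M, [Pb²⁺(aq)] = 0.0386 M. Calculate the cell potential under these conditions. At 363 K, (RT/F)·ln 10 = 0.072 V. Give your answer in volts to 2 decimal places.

+0.61 V

Since E°(Pb²⁺/Pb) > E°(Zn²⁺/Zn), Pb²⁺/Pb serves as the cathode.
E°cell = −0.14 − (−0.76) = +0.62 V, with n = 2 electrons transferred.
The balanced reaction is Pb²⁺(aq) + Zn(s) → Pb(s) + Zn²⁺(aq), so Q = [Zn²⁺(aq)] / [Pb²⁺(aq)] = 2.15 and log Q = 0.332.
Applying E = E° − (RT ln10/nF)·log Q gives +0.62 − (0.072/2)(0.332) = +0.61 V.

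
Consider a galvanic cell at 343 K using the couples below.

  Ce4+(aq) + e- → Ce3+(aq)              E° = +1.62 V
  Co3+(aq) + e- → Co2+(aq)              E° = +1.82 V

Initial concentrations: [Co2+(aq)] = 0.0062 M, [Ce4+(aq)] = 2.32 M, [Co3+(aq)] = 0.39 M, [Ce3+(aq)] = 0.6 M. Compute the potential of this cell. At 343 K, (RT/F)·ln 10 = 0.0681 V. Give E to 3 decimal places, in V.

+0.282 V

Since E°(Co³⁺/Co²⁺) > E°(Ce⁴⁺/Ce³⁺), Co³⁺/Co²⁺ serves as the cathode.
E°cell = E°cat − E°an = +1.82 − (+1.62) = +0.20 V; n = 1.
For the overall reaction Co3+(aq) + Ce3+(aq) → Co2+(aq) + Ce4+(aq), Q = ([Co2+(aq)]·[Ce4+(aq)]) / ([Co3+(aq)]·[Ce3+(aq)]) = 0.0615, giving log Q = −1.211.
Applying E = E° − (RT ln10/nF)·log Q gives +0.20 − (0.0681/1)(−1.211) = +0.282 V.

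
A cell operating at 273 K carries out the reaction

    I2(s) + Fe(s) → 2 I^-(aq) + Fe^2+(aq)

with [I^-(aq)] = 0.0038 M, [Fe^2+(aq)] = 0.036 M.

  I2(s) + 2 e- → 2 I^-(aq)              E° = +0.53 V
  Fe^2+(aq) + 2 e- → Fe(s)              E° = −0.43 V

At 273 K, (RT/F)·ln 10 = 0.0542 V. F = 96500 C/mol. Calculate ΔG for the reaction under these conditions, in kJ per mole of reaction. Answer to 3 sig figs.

−218 kJ/mol

With I₂/I⁻ reduced at the cathode, E°cell = +0.53 − (−0.43) = +0.96 V and n = 2.
The reaction quotient is [I^-(aq)]^2·[Fe^2+(aq)] = 5.2×10^−7; by Nernst, E = +0.96 − (0.0542/2)(−6.284) = +1.1303 V.
Finally ΔG = −nFE = −(2)(96500 C/mol)(+1.1303 V) = −218 kJ/mol.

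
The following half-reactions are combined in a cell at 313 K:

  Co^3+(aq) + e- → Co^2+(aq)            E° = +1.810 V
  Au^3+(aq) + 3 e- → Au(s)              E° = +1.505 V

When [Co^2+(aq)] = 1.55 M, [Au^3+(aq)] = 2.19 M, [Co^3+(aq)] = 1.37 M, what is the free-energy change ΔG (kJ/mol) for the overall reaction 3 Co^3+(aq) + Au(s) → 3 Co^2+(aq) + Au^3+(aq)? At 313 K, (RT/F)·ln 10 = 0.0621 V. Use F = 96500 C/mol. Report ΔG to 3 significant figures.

−85.3 kJ/mol

E°cell = +1.810 − (+1.505) = +0.305 V; the balanced reaction transfers n = 3 electrons.
Here Q = ([Co^2+(aq)]^3·[Au^3+(aq)]) / [Co^3+(aq)]^3 = 3.17 (log Q = 0.501), giving E = +0.305 − (0.0621/3)·(0.501) = +0.2946 V.
ΔG = −nFE = −(3)(96500)(+0.2946) J/mol = −85.3 kJ/mol.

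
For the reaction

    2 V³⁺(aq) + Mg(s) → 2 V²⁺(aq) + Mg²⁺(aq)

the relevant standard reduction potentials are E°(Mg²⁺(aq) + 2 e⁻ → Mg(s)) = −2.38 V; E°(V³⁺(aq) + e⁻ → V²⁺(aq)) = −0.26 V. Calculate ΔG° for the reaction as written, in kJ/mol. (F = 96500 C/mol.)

In the reaction as written V³⁺(aq) is reduced, so the V³⁺/V²⁺ couple is the cathode and Mg²⁺/Mg is the anode.
E°cell = −0.26 − (−2.38) = +2.12 V; balancing electrons gives n = 2.
ΔG° = −nFE°cell = −(2)(96500)(+2.12) J/mol = −409 kJ/mol.

−409 kJ/mol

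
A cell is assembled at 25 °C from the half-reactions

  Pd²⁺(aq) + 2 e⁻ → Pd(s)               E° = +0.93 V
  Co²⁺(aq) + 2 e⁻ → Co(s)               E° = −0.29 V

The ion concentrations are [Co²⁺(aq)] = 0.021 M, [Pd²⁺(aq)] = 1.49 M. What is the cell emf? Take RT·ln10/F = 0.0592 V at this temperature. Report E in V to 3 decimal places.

+1.275 V

Since E°(Pd²⁺/Pd) > E°(Co²⁺/Co), Pd²⁺/Pd serves as the cathode.
E°cell = E°cat − E°an = +0.93 − (−0.29) = +1.22 V; n = 2.
Balancing gives Pd²⁺(aq) + Co(s) → Pd(s) + Co²⁺(aq); hence Q = [Co²⁺(aq)] / [Pd²⁺(aq)] = 0.0141 (log Q = −1.851).
E = E° − (0.0592/n)·log Q = +1.22 − (0.0592/2)(−1.851) = +1.275 V.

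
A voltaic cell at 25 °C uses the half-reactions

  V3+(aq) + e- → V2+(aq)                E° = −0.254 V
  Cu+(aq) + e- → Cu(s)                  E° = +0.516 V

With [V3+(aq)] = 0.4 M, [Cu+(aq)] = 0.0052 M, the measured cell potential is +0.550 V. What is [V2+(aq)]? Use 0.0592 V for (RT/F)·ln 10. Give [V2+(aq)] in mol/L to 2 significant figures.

0.015 M

With Cu⁺/Cu at the cathode and V³⁺/V²⁺ at the anode, E°cell = +0.516 − (−0.254) = +0.770 V (n = 1).
Rearranging E = E° − (0.0592/n)·log Q gives log Q = 1(+0.770 − (+0.550))/0.0592 = 3.716.
Balancing electrons gives Cu+(aq) + V2+(aq) → Cu(s) + V3+(aq); thus Q = [V3+(aq)] / ([Cu+(aq)]·[V2+(aq)]).
Substituting the known concentrations and solving, log [V2+(aq)] = −1.830 and [V2+(aq)] = 0.015 M.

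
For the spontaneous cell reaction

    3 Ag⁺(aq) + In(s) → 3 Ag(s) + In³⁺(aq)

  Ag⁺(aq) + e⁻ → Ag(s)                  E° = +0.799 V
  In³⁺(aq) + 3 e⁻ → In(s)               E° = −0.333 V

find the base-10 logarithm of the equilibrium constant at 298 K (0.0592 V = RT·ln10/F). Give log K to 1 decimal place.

log K = 57.4

The Ag⁺/Ag couple is reduced (cathode); E°cell = +0.799 − (−0.333) = +1.132 V with n = 3.
At equilibrium E = 0, so log K = nE°cell / 0.0592 = (3)(+1.132) / 0.0592 = 57.4.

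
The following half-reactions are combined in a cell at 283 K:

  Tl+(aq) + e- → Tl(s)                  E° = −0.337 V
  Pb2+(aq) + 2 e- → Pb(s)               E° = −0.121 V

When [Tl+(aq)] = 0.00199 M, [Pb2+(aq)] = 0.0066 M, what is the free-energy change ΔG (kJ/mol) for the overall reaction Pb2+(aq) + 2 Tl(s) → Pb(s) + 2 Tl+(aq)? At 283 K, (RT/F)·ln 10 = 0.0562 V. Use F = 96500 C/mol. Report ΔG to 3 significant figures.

With Pb²⁺/Pb reduced at the cathode, E°cell = −0.121 − (−0.337) = +0.216 V and n = 2.
Q = [Tl+(aq)]^2 / [Pb2+(aq)] = 0.0006, so log Q = −3.222 and E = +0.216 − (0.0562/2)(−3.222) = +0.3065 V.
Finally ΔG = −nFE = −(2)(96500 C/mol)(+0.3065 V) = −59.2 kJ/mol.

−59.2 kJ/mol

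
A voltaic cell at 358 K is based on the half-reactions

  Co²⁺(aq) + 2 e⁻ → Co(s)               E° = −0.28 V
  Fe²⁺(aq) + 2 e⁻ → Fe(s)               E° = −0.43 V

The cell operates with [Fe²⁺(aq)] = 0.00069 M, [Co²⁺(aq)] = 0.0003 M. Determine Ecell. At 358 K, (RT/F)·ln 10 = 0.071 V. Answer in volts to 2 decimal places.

+0.14 V

Co²⁺/Co is reduced (cathode, E° = −0.28 V) and Fe²⁺/Fe is oxidized (anode).
E°cell = −0.28 − (−0.43) = +0.15 V, with n = 2 electrons transferred.
The balanced reaction is Co²⁺(aq) + Fe(s) → Co(s) + Fe²⁺(aq), so Q = [Fe²⁺(aq)] / [Co²⁺(aq)] = 2.3 and log Q = 0.362.
Applying E = E° − (RT ln10/nF)·log Q gives +0.15 − (0.071/2)(0.362) = +0.14 V.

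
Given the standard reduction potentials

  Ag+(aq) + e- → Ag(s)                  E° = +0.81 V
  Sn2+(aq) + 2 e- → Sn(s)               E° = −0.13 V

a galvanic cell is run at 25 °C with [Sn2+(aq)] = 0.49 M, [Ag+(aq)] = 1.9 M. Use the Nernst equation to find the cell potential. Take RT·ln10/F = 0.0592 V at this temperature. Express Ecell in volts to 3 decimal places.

Since E°(Ag⁺/Ag) > E°(Sn²⁺/Sn), Ag⁺/Ag serves as the cathode.
The standard potential is +0.81 − (−0.13) = +0.94 V and the balanced reaction transfers n = 2 electrons.
For the overall reaction 2 Ag+(aq) + Sn(s) → 2 Ag(s) + Sn2+(aq), Q = [Sn2+(aq)] / [Ag+(aq)]^2 = 0.136, giving log Q = −0.867.
E = E° − (0.0592/n)·log Q = +0.94 − (0.0592/2)(−0.867) = +0.966 V.

+0.966 V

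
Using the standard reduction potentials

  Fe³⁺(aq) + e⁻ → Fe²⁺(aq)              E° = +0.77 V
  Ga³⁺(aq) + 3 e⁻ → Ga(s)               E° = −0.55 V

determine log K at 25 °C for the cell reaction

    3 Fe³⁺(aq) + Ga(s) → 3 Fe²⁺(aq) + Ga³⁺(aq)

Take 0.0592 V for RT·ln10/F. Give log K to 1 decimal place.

The Fe³⁺/Fe²⁺ couple is reduced (cathode); E°cell = +0.77 − (−0.55) = +1.32 V with n = 3.
At equilibrium E = 0, so log K = nE°cell / 0.0592 = (3)(+1.32) / 0.0592 = 66.9.

log K = 66.9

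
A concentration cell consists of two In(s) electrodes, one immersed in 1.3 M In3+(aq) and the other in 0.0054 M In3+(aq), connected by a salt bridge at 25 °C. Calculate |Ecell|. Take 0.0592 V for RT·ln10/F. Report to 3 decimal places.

0.047 V

For a concentration cell E°cell = 0, since both electrodes use the same couple.
The compartment with the higher In3+(aq) concentration (1.3 M) acts as the cathode; ions are reduced there and produced at the dilute (0.0054 M) anode.
With n = 3, Ecell = −(0.0592/3)·log([dilute]/[conc]) = −(0.0592/3)·log(0.0054/1.3) = +0.047 V.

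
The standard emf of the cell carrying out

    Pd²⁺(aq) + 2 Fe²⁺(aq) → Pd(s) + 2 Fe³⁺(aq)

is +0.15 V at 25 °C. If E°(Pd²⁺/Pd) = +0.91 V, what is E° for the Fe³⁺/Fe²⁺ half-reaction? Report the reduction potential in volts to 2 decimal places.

In the reaction as written the Pd²⁺/Pd couple is reduced (cathode) and Fe³⁺/Fe²⁺ is oxidized (anode), so E°cell = E°(Pd²⁺/Pd) − E°(Fe³⁺/Fe²⁺).
E°(Fe³⁺/Fe²⁺) = E°(cathode) − E°cell = +0.91 − (+0.15) = +0.76 V.

+0.76 V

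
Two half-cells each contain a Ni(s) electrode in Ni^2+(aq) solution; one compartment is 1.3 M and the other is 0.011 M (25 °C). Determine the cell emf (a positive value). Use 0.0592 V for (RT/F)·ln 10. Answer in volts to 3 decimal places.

For a concentration cell E°cell = 0, since both electrodes use the same couple.
The compartment with the higher Ni^2+(aq) concentration (1.3 M) acts as the cathode; ions are reduced there and produced at the dilute (0.011 M) anode.
With n = 2, Ecell = −(0.0592/2)·log([dilute]/[conc]) = −(0.0592/2)·log(0.011/1.3) = +0.061 V.

0.061 V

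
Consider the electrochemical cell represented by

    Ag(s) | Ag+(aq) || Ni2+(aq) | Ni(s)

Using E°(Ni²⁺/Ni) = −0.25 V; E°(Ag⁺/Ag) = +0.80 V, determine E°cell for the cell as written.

By convention the left-hand electrode in cell notation is the anode (oxidation) and the right-hand electrode is the cathode (reduction).
E°cell = E°(right) − E°(left) = −0.25 − (+0.80) = −1.05 V.
The negative sign shows that, as written, the cell would require an external voltage to drive the reaction.

−1.05 V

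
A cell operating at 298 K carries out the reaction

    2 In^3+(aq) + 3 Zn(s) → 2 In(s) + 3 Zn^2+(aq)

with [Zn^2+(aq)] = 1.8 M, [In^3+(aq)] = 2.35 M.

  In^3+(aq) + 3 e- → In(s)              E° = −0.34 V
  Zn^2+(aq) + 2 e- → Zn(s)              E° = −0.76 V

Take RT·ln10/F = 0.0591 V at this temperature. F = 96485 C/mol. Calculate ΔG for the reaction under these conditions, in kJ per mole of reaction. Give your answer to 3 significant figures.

E°cell = −0.34 − (−0.76) = +0.42 V; the balanced reaction transfers n = 6 electrons.
The reaction quotient is [Zn^2+(aq)]^3 / [In^3+(aq)]^2 = 1.06; by Nernst, E = +0.42 − (0.0591/6)(0.024) = +0.4198 V.
ΔG = −nFE = −(6)(96485)(+0.4198) J/mol = −243 kJ/mol.

−243 kJ/mol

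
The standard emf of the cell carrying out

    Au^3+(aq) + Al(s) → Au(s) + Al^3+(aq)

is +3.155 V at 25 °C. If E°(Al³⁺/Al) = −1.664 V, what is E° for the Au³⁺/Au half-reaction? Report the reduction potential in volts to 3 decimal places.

In the reaction as written the Au³⁺/Au couple is reduced (cathode) and Al³⁺/Al is oxidized (anode), so E°cell = E°(Au³⁺/Au) − E°(Al³⁺/Al).
E°(Au³⁺/Au) = E°cell + E°(anode) = +3.155 + (−1.664) = +1.491 V.

+1.491 V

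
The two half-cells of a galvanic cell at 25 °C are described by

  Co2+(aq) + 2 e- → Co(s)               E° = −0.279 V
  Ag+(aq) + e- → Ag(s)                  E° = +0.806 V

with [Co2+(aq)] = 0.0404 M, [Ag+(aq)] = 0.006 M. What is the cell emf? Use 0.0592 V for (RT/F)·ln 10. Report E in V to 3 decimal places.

The Ag⁺/Ag couple has the more positive E°, so it is the cathode; Co²⁺/Co is the anode.
E°cell = +0.806 − (−0.279) = +1.085 V, with n = 2 electrons transferred.
For the overall reaction 2 Ag+(aq) + Co(s) → 2 Ag(s) + Co2+(aq), Q = [Co2+(aq)] / [Ag+(aq)]^2 = 1.12×10^3, giving log Q = 3.050.
E = E° − (0.0592/n)·log Q = +1.085 − (0.0592/2)(3.050) = +0.995 V.

+0.995 V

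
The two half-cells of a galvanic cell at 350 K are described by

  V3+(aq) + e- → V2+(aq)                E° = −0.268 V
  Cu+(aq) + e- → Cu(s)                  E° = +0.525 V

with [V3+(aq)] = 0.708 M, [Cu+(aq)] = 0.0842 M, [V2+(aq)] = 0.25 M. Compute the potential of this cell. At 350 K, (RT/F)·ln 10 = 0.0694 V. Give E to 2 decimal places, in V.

+0.69 V

The Cu⁺/Cu couple has the more positive E°, so it is the cathode; V³⁺/V²⁺ is the anode.
E°cell = E°cat − E°an = +0.525 − (−0.268) = +0.793 V; n = 1.
The balanced reaction is Cu+(aq) + V2+(aq) → Cu(s) + V3+(aq), so Q = [V3+(aq)] / ([Cu+(aq)]·[V2+(aq)]) = 33.6 and log Q = 1.527.
By the Nernst equation, E = +0.793 − (0.0694/1)·(1.527) = +0.69 V.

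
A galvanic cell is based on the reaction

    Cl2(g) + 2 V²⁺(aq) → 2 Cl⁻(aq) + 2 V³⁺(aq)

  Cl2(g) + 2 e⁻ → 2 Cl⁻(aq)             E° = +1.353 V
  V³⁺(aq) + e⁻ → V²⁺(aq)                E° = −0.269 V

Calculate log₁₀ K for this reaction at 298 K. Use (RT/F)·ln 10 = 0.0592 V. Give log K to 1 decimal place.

The Cl₂/Cl⁻ couple is reduced (cathode); E°cell = +1.353 − (−0.269) = +1.622 V with n = 2.
At equilibrium E = 0, so log K = nE°cell / 0.0592 = (2)(+1.622) / 0.0592 = 54.8.

log K = 54.8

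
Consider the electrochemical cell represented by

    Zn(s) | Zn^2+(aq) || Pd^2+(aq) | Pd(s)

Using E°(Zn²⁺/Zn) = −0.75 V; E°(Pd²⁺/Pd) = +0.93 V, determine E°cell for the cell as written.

By convention the left-hand electrode in cell notation is the anode (oxidation) and the right-hand electrode is the cathode (reduction).
E°cell = E°(right) − E°(left) = +0.93 − (−0.75) = +1.68 V.

+1.68 V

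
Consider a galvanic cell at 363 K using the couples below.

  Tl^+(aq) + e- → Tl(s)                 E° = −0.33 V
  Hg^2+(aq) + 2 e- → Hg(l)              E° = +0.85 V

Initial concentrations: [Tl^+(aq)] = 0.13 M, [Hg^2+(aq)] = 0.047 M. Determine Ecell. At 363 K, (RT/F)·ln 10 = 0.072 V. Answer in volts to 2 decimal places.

The Hg²⁺/Hg couple has the more positive E°, so it is the cathode; Tl⁺/Tl is the anode.
E°cell = E°cat − E°an = +0.85 − (−0.33) = +1.18 V; n = 2.
The balanced reaction is Hg^2+(aq) + 2 Tl(s) → Hg(l) + 2 Tl^+(aq), so Q = [Tl^+(aq)]^2 / [Hg^2+(aq)] = 0.36 and log Q = −0.444.
By the Nernst equation, E = +1.18 − (0.072/2)·(−0.444) = +1.20 V.

+1.20 V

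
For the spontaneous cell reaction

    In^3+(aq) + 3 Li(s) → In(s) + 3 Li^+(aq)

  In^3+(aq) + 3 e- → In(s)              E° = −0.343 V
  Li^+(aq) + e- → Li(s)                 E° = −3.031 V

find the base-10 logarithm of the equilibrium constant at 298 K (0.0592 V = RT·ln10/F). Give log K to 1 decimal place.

The In³⁺/In couple is reduced (cathode); E°cell = −0.343 − (−3.031) = +2.688 V with n = 3.
At equilibrium E = 0, so log K = nE°cell / 0.0592 = (3)(+2.688) / 0.0592 = 136.2.

log K = 136.2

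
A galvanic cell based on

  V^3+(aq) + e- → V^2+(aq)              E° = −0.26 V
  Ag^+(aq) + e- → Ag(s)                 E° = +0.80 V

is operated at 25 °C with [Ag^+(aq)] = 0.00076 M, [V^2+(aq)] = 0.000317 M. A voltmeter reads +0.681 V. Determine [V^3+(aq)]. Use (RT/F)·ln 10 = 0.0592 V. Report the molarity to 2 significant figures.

Ag⁺/Ag is the cathode (higher E°); E°cell = +0.80 − (−0.26) = +1.06 V with n = 1.
From the Nernst equation, log Q = n(E° − E)/0.0592 = 1·(+1.06 − (+0.681))/0.0592 = 6.402.
For Ag^+(aq) + V^2+(aq) → Ag(s) + V^3+(aq), the reaction quotient is Q = [V^3+(aq)] / ([Ag^+(aq)]·[V^2+(aq)]).
Substituting the known concentrations and solving, log [V^3+(aq)] = −0.216 and [V^3+(aq)] = 0.61 M.

0.61 M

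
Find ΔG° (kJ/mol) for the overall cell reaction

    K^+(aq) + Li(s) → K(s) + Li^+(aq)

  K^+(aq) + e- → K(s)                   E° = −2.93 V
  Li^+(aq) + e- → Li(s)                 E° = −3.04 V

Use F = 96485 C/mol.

−10.6 kJ/mol

In the reaction as written K^+(aq) is reduced, so the K⁺/K couple is the cathode and Li⁺/Li is the anode.
E°cell = −2.93 − (−3.04) = +0.11 V; balancing electrons gives n = 1.
ΔG° = −nFE°cell = −(1)(96485)(+0.11) J/mol = −10.6 kJ/mol.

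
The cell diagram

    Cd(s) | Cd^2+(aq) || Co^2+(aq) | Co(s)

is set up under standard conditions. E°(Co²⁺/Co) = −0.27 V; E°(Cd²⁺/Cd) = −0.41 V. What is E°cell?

+0.14 V

By convention the left-hand electrode in cell notation is the anode (oxidation) and the right-hand electrode is the cathode (reduction).
E°cell = E°(right) − E°(left) = −0.27 − (−0.41) = +0.14 V.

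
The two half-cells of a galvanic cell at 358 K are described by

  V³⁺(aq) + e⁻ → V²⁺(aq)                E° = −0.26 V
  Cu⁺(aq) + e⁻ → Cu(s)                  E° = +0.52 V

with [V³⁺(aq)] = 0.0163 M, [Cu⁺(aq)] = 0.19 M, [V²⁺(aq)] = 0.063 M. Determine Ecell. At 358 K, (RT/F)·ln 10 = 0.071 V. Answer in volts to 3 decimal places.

+0.770 V

Cu⁺/Cu is reduced (cathode, E° = +0.52 V) and V³⁺/V²⁺ is oxidized (anode).
The standard potential is +0.52 − (−0.26) = +0.78 V and the balanced reaction transfers n = 1 electron.
For the overall reaction Cu⁺(aq) + V²⁺(aq) → Cu(s) + V³⁺(aq), Q = [V³⁺(aq)] / ([Cu⁺(aq)]·[V²⁺(aq)]) = 1.36, giving log Q = 0.134.
E = E° − (0.071/n)·log Q = +0.78 − (0.071/1)(0.134) = +0.770 V.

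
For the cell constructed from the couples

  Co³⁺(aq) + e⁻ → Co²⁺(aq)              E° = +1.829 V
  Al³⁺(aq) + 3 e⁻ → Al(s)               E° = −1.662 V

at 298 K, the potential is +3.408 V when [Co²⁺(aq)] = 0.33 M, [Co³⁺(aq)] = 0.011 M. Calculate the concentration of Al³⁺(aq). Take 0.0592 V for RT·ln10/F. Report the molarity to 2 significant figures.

0.60 M

Co³⁺/Co²⁺ is the cathode (higher E°); E°cell = +1.829 − (−1.662) = +3.491 V with n = 3.
Since E = E° − (0.0592/n)·log Q, log Q = n(E° − E)/0.0592 = 4.206.
The balanced reaction is 3 Co³⁺(aq) + Al(s) → 3 Co²⁺(aq) + Al³⁺(aq), so Q = ([Co²⁺(aq)]^3·[Al³⁺(aq)]) / [Co³⁺(aq)]^3.
Isolating [Al³⁺(aq)] in Q = 10^{4.206} yields log [Al³⁺(aq)] = −0.225, i.e. 0.60 M.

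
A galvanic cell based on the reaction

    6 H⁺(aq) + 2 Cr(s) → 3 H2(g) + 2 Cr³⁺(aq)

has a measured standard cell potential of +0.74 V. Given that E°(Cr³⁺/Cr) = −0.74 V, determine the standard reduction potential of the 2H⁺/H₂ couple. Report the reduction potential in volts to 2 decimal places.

+0.00 V

In the reaction as written the 2H⁺/H₂ couple is reduced (cathode) and Cr³⁺/Cr is oxidized (anode), so E°cell = E°(2H⁺/H₂) − E°(Cr³⁺/Cr).
E°(2H⁺/H₂) = E°cell + E°(anode) = +0.74 + (−0.74) = +0.00 V.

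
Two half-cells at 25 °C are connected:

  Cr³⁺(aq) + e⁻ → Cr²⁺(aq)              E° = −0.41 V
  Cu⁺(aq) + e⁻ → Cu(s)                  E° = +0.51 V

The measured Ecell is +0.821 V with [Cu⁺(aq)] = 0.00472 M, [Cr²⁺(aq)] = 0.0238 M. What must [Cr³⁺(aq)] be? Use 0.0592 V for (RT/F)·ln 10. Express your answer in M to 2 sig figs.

With Cu⁺/Cu at the cathode and Cr³⁺/Cr²⁺ at the anode, E°cell = +0.51 − (−0.41) = +0.92 V (n = 1).
Since E = E° − (0.0592/n)·log Q, log Q = n(E° − E)/0.0592 = 1.672.
Balancing electrons gives Cu⁺(aq) + Cr²⁺(aq) → Cu(s) + Cr³⁺(aq); thus Q = [Cr³⁺(aq)] / ([Cu⁺(aq)]·[Cr²⁺(aq)]).
Solving for the unknown gives log [Cr³⁺(aq)] = −2.277, so [Cr³⁺(aq)] ≈ 0.0053 M.

0.0053 M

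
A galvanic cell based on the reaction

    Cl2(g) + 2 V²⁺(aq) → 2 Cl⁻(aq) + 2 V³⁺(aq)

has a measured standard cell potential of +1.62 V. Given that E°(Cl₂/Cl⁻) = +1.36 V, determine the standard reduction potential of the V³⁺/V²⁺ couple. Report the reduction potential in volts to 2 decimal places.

In the reaction as written the Cl₂/Cl⁻ couple is reduced (cathode) and V³⁺/V²⁺ is oxidized (anode), so E°cell = E°(Cl₂/Cl⁻) − E°(V³⁺/V²⁺).
E°(V³⁺/V²⁺) = E°(cathode) − E°cell = +1.36 − (+1.62) = −0.26 V.

−0.26 V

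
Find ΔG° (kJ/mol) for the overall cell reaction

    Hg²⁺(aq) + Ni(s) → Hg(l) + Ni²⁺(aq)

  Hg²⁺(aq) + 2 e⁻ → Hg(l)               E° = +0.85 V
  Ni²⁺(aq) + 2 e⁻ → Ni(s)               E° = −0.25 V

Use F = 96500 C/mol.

−212 kJ/mol

In the reaction as written Hg²⁺(aq) is reduced, so the Hg²⁺/Hg couple is the cathode and Ni²⁺/Ni is the anode.
E°cell = +0.85 − (−0.25) = +1.10 V; balancing electrons gives n = 2.
ΔG° = −nFE°cell = −(2)(96500)(+1.10) J/mol = −212 kJ/mol.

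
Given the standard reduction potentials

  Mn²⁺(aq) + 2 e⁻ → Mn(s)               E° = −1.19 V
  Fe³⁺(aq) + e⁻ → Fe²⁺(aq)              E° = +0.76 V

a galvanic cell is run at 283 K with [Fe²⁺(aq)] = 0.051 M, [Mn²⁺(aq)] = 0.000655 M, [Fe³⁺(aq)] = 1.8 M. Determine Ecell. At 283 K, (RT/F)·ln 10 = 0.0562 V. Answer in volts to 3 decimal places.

+2.126 V

Fe³⁺/Fe²⁺ is reduced (cathode, E° = +0.76 V) and Mn²⁺/Mn is oxidized (anode).
E°cell = +0.76 − (−1.19) = +1.95 V, with n = 2 electrons transferred.
For the overall reaction 2 Fe³⁺(aq) + Mn(s) → 2 Fe²⁺(aq) + Mn²⁺(aq), Q = ([Fe²⁺(aq)]^2·[Mn²⁺(aq)]) / [Fe³⁺(aq)]^2 = 5.26×10^−7, giving log Q = −6.279.
E = E° − (0.0562/n)·log Q = +1.95 − (0.0562/2)(−6.279) = +2.126 V.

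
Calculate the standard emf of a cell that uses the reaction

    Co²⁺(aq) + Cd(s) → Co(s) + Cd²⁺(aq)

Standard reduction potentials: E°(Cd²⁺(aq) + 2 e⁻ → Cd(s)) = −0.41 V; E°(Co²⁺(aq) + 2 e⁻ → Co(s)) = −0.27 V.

+0.14 V

In the reaction as written, Co²⁺(aq) is reduced (cathode) and Cd²⁺(aq) is produced by oxidation at the anode.
E°cell = E°(cathode) − E°(anode) = −0.27 − (−0.41) = +0.14 V.
The positive value indicates the reaction is spontaneous as written.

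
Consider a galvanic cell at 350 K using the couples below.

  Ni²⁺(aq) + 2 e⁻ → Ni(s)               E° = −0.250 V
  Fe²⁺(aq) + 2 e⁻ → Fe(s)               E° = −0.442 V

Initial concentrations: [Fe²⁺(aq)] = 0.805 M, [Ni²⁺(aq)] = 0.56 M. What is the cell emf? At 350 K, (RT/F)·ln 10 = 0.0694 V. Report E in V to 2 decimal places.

The Ni²⁺/Ni couple has the more positive E°, so it is the cathode; Fe²⁺/Fe is the anode.
E°cell = E°cat − E°an = −0.250 − (−0.442) = +0.192 V; n = 2.
For the overall reaction Ni²⁺(aq) + Fe(s) → Ni(s) + Fe²⁺(aq), Q = [Fe²⁺(aq)] / [Ni²⁺(aq)] = 1.44, giving log Q = 0.158.
By the Nernst equation, E = +0.192 − (0.0694/2)·(0.158) = +0.19 V.

+0.19 V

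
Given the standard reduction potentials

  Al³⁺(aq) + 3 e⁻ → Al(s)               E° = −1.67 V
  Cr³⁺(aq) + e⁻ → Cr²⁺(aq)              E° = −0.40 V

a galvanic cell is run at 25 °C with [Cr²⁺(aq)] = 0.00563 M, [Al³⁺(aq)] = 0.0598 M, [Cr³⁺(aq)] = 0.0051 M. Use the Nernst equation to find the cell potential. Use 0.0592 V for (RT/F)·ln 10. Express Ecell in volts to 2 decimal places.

+1.29 V

The Cr³⁺/Cr²⁺ couple has the more positive E°, so it is the cathode; Al³⁺/Al is the anode.
E°cell = −0.40 − (−1.67) = +1.27 V, with n = 3 electrons transferred.
The balanced reaction is 3 Cr³⁺(aq) + Al(s) → 3 Cr²⁺(aq) + Al³⁺(aq), so Q = ([Cr²⁺(aq)]^3·[Al³⁺(aq)]) / [Cr³⁺(aq)]^3 = 0.0804 and log Q = −1.094.
Applying E = E° − (RT ln10/nF)·log Q gives +1.27 − (0.0592/3)(−1.094) = +1.29 V.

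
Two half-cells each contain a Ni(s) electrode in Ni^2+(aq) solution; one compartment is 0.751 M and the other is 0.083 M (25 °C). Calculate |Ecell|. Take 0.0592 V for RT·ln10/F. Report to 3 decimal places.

For a concentration cell E°cell = 0, since both electrodes use the same couple.
The compartment with the higher Ni^2+(aq) concentration (0.751 M) acts as the cathode; ions are reduced there and produced at the dilute (0.083 M) anode.
With n = 2, Ecell = −(0.0592/2)·log([dilute]/[conc]) = −(0.0592/2)·log(0.083/0.751) = +0.028 V.

0.028 V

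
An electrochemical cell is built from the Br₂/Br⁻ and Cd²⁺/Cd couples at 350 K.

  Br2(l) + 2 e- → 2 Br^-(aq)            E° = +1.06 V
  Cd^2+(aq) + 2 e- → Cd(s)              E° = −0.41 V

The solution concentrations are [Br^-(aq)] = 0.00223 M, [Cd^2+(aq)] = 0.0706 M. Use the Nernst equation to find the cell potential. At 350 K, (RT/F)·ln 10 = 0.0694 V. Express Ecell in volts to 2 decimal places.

+1.69 V

The Br₂/Br⁻ couple has the more positive E°, so it is the cathode; Cd²⁺/Cd is the anode.
E°cell = +1.06 − (−0.41) = +1.47 V, with n = 2 electrons transferred.
Balancing gives Br2(l) + Cd(s) → 2 Br^-(aq) + Cd^2+(aq); hence Q = [Br^-(aq)]^2·[Cd^2+(aq)] = 3.51×10^−7 (log Q = −6.455).
Applying E = E° − (RT ln10/nF)·log Q gives +1.47 − (0.0694/2)(−6.455) = +1.69 V.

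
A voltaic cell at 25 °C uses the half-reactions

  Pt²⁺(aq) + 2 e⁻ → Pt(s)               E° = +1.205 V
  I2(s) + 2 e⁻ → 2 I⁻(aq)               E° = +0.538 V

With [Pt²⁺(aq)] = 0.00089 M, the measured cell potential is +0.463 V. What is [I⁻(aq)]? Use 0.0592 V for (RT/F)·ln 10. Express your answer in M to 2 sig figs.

0.012 M

Pt²⁺/Pt is the cathode (higher E°); E°cell = +1.205 − (+0.538) = +0.667 V with n = 2.
Rearranging E = E° − (0.0592/n)·log Q gives log Q = 2(+0.667 − (+0.463))/0.0592 = 6.892.
For Pt²⁺(aq) + 2 I⁻(aq) → Pt(s) + I2(s), the reaction quotient is Q = 1 / ([Pt²⁺(aq)]·[I⁻(aq)]^2).
Substituting the known concentrations and solving, log [I⁻(aq)] = −1.921 and [I⁻(aq)] = 0.012 M.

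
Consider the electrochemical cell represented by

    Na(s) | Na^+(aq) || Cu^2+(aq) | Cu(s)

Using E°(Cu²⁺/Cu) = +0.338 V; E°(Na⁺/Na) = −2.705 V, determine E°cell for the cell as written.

By convention the left-hand electrode in cell notation is the anode (oxidation) and the right-hand electrode is the cathode (reduction).
E°cell = E°(right) − E°(left) = +0.338 − (−2.705) = +3.043 V.

+3.043 V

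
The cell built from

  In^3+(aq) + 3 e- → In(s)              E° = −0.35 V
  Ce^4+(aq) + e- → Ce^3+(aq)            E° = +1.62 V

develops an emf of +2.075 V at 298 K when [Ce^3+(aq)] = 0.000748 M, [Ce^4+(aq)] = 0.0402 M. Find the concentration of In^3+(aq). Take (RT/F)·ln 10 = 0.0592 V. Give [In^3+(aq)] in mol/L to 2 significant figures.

0.74 M

With Ce⁴⁺/Ce³⁺ at the cathode and In³⁺/In at the anode, E°cell = +1.62 − (−0.35) = +1.97 V (n = 3).
Rearranging E = E° − (0.0592/n)·log Q gives log Q = 3(+1.97 − (+2.075))/0.0592 = −5.321.
For 3 Ce^4+(aq) + In(s) → 3 Ce^3+(aq) + In^3+(aq), the reaction quotient is Q = ([Ce^3+(aq)]^3·[In^3+(aq)]) / [Ce^4+(aq)]^3.
Isolating [In^3+(aq)] in Q = 10^{−5.321} yields log [In^3+(aq)] = −0.130, i.e. 0.74 M.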